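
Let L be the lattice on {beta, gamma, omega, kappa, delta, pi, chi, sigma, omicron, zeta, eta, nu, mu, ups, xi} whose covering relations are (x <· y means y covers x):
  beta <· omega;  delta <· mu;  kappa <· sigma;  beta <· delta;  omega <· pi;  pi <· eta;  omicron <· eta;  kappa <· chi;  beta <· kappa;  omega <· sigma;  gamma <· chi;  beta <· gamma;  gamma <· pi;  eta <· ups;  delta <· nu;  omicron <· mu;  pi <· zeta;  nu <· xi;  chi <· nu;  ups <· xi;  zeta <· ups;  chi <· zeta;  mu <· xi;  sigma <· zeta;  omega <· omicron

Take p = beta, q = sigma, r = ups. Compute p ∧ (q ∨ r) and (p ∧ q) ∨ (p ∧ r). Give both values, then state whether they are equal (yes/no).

q ∨ r = ups, so p ∧ (q ∨ r) = beta ∧ ups = beta.
p ∧ q = beta and p ∧ r = beta, so (p ∧ q) ∨ (p ∧ r) = beta ∨ beta = beta.
Equal: yes.

beta; beta; yes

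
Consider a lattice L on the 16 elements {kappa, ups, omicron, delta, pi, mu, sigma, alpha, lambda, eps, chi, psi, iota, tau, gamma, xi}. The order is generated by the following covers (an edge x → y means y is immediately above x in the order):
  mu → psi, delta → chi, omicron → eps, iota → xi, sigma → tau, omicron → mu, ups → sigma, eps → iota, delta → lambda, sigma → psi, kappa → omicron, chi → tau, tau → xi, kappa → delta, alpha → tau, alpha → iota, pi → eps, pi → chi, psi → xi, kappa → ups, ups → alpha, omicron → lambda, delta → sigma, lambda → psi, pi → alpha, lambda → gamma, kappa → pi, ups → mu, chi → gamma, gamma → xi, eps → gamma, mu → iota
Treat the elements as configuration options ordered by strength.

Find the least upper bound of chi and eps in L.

Common upper bounds of {chi, eps}: gamma, xi.
The least among these is gamma.

gamma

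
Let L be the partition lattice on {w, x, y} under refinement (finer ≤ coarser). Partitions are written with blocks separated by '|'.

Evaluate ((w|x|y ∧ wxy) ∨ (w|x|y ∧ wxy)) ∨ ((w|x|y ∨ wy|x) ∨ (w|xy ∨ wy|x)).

wxy

w|x|y ∧ wxy = w|x|y
w|x|y ∧ wxy = w|x|y
w|x|y ∨ w|x|y = w|x|y
w|x|y ∨ wy|x = wy|x
w|xy ∨ wy|x = wxy
wy|x ∨ wxy = wxy
w|x|y ∨ wxy = wxy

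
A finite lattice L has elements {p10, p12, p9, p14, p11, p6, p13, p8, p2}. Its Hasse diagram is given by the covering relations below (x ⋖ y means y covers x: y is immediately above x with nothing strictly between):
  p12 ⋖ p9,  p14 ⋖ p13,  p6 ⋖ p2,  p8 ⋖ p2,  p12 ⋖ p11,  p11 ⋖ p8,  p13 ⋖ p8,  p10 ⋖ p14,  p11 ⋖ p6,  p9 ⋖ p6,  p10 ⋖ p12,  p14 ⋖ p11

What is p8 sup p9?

p2

Common upper bounds of {p8, p9}: p2.
The least among these is p2.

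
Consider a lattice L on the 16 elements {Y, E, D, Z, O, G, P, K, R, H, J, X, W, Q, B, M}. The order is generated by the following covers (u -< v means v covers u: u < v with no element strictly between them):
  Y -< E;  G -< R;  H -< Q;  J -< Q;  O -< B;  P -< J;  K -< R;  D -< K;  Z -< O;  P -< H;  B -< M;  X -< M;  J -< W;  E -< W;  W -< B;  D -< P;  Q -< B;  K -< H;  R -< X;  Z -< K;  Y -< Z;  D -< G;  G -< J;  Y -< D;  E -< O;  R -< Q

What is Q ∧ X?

R

Common lower bounds of {Q, X}: D, G, K, R, Y, Z.
The greatest among these is R.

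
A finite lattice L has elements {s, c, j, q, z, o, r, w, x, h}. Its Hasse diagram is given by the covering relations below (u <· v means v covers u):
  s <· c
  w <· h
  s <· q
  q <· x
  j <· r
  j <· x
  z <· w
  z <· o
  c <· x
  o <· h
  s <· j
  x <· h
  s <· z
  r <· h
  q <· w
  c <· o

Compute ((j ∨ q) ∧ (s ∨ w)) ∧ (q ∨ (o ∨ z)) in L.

j ∨ q = x
s ∨ w = w
x ∧ w = q
o ∨ z = o
q ∨ o = h
q ∧ h = q

q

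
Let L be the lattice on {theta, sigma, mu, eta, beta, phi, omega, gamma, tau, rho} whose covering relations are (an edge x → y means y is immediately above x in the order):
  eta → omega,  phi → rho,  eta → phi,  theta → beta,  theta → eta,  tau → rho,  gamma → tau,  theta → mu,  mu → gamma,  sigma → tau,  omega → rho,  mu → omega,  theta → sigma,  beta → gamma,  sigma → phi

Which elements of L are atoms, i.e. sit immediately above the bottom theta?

beta, eta, mu, sigma

The atoms are exactly the elements that cover theta: beta, eta, mu, sigma.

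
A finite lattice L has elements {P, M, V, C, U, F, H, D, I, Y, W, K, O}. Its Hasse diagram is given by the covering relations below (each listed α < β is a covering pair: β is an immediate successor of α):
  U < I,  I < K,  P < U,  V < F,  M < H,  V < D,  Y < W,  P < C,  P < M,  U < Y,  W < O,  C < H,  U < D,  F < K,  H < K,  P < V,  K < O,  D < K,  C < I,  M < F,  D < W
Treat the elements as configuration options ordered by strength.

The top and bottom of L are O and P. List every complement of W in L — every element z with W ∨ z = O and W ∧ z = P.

C, H, M

Need z with W ∨ z = O and W ∧ z = P.
Checking each element gives: C, H, M.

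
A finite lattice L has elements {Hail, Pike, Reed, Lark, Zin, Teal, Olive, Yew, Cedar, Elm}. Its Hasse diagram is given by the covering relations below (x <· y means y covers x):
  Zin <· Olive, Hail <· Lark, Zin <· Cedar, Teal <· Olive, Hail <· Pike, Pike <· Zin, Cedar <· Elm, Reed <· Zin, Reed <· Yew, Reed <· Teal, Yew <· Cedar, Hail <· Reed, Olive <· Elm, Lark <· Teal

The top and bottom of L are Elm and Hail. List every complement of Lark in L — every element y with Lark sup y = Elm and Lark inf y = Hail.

Need y with Lark ∨ y = Elm and Lark ∧ y = Hail.
Checking each element gives: Cedar, Yew.

Cedar, Yew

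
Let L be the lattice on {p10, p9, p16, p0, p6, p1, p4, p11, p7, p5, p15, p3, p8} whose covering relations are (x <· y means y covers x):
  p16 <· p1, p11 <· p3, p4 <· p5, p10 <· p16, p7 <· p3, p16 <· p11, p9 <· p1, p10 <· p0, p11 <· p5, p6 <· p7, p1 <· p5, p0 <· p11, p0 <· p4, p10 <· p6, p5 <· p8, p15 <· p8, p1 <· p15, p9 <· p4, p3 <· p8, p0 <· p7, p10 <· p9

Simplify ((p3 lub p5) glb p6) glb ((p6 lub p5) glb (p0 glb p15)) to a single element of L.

p10

p3 ∨ p5 = p8
p8 ∧ p6 = p6
p6 ∨ p5 = p8
p0 ∧ p15 = p10
p8 ∧ p10 = p10
p6 ∧ p10 = p10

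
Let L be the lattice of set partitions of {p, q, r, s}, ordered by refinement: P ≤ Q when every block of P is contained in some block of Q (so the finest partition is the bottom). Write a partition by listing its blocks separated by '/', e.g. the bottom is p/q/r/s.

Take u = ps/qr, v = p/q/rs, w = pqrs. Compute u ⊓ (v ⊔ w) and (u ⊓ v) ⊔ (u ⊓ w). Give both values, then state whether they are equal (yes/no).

v ⊔ w = pqrs, so u ⊓ (v ⊔ w) = ps/qr ⊓ pqrs = ps/qr.
u ⊓ v = p/q/r/s and u ⊓ w = ps/qr, so (u ⊓ v) ⊔ (u ⊓ w) = p/q/r/s ⊔ ps/qr = ps/qr.
Equal: yes.

ps/qr; ps/qr; yes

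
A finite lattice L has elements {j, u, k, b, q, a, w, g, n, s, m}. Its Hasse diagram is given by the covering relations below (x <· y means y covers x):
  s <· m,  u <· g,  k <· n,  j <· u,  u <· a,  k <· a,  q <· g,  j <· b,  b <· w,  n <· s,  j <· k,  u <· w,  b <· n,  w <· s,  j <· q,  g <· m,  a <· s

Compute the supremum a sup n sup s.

Common upper bounds of {a, n, s}: m, s.
The least among these is s.

s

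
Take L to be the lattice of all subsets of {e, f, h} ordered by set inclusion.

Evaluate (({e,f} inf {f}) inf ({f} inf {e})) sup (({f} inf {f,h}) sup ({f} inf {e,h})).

{e,f} ∧ {f} = {f}
{f} ∧ {e} = ∅
{f} ∧ ∅ = ∅
{f} ∧ {f,h} = {f}
{f} ∧ {e,h} = ∅
{f} ∨ ∅ = {f}
∅ ∨ {f} = {f}

{f}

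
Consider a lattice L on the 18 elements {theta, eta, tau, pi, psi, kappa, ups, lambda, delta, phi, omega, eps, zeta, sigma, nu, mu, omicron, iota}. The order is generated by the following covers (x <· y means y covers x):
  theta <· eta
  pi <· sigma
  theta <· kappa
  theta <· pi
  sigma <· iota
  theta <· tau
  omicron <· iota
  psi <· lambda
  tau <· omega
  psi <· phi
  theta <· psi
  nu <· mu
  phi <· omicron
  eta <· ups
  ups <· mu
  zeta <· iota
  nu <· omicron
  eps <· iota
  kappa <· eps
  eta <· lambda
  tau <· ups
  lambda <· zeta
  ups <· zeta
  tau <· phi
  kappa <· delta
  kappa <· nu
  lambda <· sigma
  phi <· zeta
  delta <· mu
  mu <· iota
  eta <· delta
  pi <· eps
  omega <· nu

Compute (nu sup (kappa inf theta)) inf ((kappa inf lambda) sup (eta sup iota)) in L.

nu

kappa ∧ theta = theta
nu ∨ theta = nu
kappa ∧ lambda = theta
eta ∨ iota = iota
theta ∨ iota = iota
nu ∧ iota = nu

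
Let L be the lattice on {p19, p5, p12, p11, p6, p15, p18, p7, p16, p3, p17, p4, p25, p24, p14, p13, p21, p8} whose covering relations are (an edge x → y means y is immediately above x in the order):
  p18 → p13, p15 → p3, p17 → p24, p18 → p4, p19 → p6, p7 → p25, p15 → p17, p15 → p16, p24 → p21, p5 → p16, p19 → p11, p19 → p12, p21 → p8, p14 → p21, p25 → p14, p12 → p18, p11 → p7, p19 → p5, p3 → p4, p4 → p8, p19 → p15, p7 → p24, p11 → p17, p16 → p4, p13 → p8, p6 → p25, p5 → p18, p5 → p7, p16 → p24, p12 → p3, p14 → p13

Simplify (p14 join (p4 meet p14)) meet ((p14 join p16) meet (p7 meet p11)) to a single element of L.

p4 ∧ p14 = p5
p14 ∨ p5 = p14
p14 ∨ p16 = p21
p7 ∧ p11 = p11
p21 ∧ p11 = p11
p14 ∧ p11 = p11

p11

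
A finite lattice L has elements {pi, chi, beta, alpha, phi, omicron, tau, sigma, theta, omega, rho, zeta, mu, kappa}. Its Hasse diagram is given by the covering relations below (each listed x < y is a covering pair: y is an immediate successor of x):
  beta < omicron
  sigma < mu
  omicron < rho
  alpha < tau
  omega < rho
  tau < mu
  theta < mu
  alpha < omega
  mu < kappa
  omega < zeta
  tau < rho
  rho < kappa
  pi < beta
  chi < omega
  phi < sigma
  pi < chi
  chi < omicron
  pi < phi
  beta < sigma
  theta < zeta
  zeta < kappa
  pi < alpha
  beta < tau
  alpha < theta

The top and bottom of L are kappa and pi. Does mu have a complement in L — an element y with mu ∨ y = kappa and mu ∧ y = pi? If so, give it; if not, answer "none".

chi

Need y with mu ∨ y = kappa and mu ∧ y = pi.
Checking each element gives: chi.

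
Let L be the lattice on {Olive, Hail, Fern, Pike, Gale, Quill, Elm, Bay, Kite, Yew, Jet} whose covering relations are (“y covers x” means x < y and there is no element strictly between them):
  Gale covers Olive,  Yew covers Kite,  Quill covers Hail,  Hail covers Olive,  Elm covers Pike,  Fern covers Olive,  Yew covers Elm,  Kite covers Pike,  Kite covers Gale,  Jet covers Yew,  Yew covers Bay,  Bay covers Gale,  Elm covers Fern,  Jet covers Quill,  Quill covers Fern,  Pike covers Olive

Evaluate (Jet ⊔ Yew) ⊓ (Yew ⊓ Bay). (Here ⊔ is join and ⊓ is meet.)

Bay

Jet ∨ Yew = Jet
Yew ∧ Bay = Bay
Jet ∧ Bay = Bay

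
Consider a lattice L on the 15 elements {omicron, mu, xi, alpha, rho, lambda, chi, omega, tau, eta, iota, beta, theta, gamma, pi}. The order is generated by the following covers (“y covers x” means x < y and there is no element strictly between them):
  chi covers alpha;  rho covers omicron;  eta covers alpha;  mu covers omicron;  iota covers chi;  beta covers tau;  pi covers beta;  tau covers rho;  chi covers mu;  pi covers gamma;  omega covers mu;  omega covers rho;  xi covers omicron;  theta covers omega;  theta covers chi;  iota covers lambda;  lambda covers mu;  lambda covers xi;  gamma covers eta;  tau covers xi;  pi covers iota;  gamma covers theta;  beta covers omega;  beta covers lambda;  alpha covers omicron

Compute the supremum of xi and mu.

lambda

Common upper bounds of {xi, mu}: beta, iota, lambda, pi.
The least among these is lambda.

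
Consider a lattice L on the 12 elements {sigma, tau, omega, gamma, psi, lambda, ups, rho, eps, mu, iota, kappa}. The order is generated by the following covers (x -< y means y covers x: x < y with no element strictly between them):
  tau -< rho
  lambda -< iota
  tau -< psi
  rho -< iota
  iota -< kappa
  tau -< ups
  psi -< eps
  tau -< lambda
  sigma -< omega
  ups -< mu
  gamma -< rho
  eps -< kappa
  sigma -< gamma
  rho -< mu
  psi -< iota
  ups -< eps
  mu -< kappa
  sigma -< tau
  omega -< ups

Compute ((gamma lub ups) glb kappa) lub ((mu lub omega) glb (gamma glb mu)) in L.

gamma ∨ ups = mu
mu ∧ kappa = mu
mu ∨ omega = mu
gamma ∧ mu = gamma
mu ∧ gamma = gamma
mu ∨ gamma = mu

mu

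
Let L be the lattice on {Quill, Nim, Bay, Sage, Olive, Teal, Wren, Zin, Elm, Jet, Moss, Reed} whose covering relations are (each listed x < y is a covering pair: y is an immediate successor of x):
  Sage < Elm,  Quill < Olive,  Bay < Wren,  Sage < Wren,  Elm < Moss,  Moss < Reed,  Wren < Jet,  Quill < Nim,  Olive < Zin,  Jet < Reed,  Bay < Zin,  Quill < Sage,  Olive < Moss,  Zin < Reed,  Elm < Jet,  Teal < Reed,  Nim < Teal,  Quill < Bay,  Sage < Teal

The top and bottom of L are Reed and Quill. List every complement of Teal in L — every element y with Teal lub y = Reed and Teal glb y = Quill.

Need y with Teal ∨ y = Reed and Teal ∧ y = Quill.
Checking each element gives: Bay, Olive, Zin.

Bay, Olive, Zin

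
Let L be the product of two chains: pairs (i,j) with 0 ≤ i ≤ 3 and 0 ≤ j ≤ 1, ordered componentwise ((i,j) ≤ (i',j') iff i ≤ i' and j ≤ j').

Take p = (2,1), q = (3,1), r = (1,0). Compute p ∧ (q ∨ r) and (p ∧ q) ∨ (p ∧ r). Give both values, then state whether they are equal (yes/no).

q ∨ r = (3,1), so p ∧ (q ∨ r) = (2,1) ∧ (3,1) = (2,1).
p ∧ q = (2,1) and p ∧ r = (1,0), so (p ∧ q) ∨ (p ∧ r) = (2,1) ∨ (1,0) = (2,1).
Equal: yes.

(2,1); (2,1); yes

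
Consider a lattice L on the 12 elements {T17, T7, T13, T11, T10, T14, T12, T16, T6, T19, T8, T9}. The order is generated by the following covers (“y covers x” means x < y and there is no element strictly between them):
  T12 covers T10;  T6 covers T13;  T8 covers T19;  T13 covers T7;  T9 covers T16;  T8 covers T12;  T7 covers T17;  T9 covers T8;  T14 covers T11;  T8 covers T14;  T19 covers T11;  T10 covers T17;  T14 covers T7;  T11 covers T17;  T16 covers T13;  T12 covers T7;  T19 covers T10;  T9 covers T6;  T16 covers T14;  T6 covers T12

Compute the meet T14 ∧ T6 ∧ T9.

T7

Common lower bounds of {T14, T6, T9}: T17, T7.
The greatest among these is T7.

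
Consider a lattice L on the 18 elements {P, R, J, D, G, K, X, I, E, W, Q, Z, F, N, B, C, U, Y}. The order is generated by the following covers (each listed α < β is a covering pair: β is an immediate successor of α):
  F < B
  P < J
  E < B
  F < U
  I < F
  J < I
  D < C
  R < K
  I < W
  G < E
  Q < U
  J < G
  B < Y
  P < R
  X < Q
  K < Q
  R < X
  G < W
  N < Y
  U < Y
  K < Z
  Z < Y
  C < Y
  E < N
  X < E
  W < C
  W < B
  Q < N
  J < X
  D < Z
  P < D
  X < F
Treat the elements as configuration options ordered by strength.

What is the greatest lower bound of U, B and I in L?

Common lower bounds of {U, B, I}: I, J, P.
The greatest among these is I.

I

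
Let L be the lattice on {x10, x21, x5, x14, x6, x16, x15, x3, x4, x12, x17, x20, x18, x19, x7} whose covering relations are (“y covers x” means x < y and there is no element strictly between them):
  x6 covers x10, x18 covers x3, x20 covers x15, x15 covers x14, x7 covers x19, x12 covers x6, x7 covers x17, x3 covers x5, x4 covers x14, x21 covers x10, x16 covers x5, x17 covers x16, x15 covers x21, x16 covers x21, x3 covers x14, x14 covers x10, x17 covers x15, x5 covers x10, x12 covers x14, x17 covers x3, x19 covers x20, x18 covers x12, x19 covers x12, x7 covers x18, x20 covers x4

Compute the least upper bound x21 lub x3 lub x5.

x17

Common upper bounds of {x21, x3, x5}: x17, x7.
The least among these is x17.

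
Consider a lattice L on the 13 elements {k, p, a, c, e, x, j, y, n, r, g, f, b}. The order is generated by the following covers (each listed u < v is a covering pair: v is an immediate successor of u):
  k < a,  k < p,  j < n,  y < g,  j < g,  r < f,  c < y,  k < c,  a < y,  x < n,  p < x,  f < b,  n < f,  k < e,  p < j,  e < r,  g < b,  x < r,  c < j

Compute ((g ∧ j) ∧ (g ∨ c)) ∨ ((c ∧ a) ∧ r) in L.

g ∧ j = j
g ∨ c = g
j ∧ g = j
c ∧ a = k
k ∧ r = k
j ∨ k = j

j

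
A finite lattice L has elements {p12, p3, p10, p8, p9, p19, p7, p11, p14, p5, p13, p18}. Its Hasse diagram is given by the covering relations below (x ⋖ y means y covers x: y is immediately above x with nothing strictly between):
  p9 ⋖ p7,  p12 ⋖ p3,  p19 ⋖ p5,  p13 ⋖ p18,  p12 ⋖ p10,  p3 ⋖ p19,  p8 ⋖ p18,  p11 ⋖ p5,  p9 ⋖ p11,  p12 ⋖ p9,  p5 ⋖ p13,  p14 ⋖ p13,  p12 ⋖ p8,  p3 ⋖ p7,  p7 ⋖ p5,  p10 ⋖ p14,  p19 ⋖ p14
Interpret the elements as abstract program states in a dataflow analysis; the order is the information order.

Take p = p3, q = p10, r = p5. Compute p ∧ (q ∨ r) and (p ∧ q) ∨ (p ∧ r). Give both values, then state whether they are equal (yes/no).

p3; p3; yes

q ∨ r = p13, so p ∧ (q ∨ r) = p3 ∧ p13 = p3.
p ∧ q = p12 and p ∧ r = p3, so (p ∧ q) ∨ (p ∧ r) = p12 ∨ p3 = p3.
Equal: yes.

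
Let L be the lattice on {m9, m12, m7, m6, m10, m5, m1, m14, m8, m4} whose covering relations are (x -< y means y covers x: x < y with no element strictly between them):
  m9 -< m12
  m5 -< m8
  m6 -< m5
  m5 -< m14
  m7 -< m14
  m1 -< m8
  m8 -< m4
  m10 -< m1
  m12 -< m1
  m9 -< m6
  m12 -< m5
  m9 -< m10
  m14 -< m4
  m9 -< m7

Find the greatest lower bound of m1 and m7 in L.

Common lower bounds of {m1, m7}: m9.
The greatest among these is m9.

m9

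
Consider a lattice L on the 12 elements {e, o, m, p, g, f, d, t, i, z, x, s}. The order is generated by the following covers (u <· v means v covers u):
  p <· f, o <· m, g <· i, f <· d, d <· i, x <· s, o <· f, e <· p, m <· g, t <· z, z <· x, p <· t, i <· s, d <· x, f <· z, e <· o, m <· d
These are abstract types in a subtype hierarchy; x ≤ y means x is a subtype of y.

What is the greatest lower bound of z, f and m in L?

o

Common lower bounds of {z, f, m}: e, o.
The greatest among these is o.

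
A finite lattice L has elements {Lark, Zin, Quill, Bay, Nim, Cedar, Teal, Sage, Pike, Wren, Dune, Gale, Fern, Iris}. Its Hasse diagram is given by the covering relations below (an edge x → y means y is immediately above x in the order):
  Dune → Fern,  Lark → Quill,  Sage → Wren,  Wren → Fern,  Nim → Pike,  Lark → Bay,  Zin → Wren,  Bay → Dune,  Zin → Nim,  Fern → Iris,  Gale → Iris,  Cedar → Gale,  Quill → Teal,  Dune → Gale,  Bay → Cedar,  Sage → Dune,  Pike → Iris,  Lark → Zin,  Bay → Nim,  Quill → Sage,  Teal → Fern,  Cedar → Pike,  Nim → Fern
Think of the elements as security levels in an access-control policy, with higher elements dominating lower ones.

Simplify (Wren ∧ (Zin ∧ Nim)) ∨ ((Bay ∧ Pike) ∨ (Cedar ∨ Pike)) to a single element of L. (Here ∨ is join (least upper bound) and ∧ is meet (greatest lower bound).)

Pike

Zin ∧ Nim = Zin
Wren ∧ Zin = Zin
Bay ∧ Pike = Bay
Cedar ∨ Pike = Pike
Bay ∨ Pike = Pike
Zin ∨ Pike = Pike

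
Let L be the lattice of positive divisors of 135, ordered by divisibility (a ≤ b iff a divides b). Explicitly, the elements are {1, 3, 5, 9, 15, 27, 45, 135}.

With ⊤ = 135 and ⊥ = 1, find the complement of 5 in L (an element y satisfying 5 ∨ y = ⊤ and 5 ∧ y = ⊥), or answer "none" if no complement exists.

27

Need y with 5 ∨ y = 135 and 5 ∧ y = 1.
Checking each element gives: 27.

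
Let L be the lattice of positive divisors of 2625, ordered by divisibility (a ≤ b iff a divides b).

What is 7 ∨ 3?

21

In the divisibility order, the join is the least common multiple: lcm(7, 3) = 21.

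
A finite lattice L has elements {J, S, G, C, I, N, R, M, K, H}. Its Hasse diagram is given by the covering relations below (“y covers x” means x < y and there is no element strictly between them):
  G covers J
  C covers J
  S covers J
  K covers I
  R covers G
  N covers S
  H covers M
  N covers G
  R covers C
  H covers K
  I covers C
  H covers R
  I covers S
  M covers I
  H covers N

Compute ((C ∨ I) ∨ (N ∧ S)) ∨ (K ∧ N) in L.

C ∨ I = I
N ∧ S = S
I ∨ S = I
K ∧ N = S
I ∨ S = I

I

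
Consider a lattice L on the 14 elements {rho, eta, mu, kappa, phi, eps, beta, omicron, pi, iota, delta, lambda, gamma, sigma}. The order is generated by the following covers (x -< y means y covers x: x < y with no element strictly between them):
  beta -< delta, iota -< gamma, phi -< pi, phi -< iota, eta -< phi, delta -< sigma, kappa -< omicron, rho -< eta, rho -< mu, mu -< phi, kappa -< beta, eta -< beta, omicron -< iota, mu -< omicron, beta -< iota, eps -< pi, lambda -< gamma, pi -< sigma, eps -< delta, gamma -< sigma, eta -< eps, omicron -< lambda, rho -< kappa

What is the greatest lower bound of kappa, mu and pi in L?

Common lower bounds of {kappa, mu, pi}: rho.
The greatest among these is rho.

rho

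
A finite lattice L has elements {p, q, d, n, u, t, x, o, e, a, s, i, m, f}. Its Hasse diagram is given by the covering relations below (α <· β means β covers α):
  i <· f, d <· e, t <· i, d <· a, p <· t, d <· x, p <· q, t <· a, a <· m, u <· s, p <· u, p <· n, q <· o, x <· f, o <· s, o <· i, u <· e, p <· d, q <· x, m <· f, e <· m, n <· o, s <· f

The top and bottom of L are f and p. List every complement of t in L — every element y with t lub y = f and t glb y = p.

Need y with t ∨ y = f and t ∧ y = p.
Checking each element gives: s, x.

s, x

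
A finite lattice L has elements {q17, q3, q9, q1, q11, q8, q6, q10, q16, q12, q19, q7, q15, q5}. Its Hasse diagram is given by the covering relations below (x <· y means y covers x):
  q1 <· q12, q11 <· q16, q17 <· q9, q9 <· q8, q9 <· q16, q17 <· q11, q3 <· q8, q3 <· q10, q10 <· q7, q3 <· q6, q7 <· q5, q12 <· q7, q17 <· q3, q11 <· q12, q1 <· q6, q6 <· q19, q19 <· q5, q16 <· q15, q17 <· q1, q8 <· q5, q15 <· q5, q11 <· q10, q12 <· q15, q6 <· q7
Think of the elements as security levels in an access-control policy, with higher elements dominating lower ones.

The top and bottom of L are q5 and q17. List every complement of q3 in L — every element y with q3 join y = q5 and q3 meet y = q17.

q15, q16

Need y with q3 ∨ y = q5 and q3 ∧ y = q17.
Checking each element gives: q15, q16.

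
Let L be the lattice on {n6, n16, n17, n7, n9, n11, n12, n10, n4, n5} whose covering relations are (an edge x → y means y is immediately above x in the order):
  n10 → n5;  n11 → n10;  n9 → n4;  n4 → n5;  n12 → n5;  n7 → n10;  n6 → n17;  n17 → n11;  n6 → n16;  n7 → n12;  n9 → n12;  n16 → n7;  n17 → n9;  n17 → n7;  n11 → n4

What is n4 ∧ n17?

Common lower bounds of {n4, n17}: n17, n6.
The greatest among these is n17.

n17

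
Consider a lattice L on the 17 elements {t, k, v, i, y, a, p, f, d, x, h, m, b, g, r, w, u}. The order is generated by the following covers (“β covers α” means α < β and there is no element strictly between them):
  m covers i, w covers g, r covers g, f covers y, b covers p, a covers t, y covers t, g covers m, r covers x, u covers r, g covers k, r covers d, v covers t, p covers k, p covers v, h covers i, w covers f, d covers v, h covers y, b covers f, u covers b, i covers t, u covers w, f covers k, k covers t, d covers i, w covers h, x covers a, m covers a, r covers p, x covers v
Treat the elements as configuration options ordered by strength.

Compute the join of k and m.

Common upper bounds of {k, m}: g, r, u, w.
The least among these is g.

g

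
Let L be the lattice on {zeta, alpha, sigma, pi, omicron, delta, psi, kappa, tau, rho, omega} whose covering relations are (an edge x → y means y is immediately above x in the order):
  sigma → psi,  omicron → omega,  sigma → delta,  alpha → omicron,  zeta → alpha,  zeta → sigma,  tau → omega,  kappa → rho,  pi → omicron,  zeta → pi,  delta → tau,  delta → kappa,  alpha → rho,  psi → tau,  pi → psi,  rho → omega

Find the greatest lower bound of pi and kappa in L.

zeta

Common lower bounds of {pi, kappa}: zeta.
The greatest among these is zeta.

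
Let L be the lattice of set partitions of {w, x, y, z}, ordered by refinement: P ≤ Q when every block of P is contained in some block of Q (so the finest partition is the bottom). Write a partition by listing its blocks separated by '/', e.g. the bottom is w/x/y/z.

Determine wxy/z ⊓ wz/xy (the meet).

Common lower bounds of {wxy/z, wz/xy}: w/x/y/z, w/xy/z.
The greatest among these is w/xy/z.

w/xy/z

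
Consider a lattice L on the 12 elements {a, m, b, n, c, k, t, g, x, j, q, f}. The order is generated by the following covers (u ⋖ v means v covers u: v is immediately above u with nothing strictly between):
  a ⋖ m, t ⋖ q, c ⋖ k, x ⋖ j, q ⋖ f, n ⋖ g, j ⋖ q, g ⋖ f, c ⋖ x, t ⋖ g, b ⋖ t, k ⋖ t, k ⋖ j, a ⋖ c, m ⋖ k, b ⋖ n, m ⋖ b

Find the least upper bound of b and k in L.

t

Common upper bounds of {b, k}: f, g, q, t.
The least among these is t.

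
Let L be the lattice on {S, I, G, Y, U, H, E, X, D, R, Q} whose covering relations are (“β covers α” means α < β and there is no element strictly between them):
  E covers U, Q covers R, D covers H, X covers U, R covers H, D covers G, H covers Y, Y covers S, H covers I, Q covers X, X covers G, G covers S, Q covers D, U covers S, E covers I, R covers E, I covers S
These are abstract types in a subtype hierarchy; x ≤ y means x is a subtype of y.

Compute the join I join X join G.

Common upper bounds of {I, X, G}: Q.
The least among these is Q.

Q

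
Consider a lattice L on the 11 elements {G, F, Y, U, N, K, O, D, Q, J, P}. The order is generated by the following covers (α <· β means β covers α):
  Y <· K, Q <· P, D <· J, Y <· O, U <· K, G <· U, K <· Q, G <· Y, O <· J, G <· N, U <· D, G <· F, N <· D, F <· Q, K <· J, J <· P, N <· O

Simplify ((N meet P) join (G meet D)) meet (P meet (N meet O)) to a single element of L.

N

N ∧ P = N
G ∧ D = G
N ∨ G = N
N ∧ O = N
P ∧ N = N
N ∧ N = N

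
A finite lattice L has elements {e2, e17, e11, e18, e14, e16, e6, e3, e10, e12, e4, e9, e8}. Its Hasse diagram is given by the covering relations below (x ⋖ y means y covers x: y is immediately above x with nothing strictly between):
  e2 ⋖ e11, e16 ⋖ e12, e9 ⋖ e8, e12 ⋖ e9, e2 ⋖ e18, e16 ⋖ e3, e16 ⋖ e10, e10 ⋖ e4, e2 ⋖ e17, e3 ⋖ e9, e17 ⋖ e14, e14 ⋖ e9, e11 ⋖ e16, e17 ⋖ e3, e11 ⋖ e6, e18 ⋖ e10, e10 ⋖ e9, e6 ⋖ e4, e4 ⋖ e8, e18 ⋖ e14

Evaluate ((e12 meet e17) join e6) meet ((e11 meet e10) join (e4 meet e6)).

e6

e12 ∧ e17 = e2
e2 ∨ e6 = e6
e11 ∧ e10 = e11
e4 ∧ e6 = e6
e11 ∨ e6 = e6
e6 ∧ e6 = e6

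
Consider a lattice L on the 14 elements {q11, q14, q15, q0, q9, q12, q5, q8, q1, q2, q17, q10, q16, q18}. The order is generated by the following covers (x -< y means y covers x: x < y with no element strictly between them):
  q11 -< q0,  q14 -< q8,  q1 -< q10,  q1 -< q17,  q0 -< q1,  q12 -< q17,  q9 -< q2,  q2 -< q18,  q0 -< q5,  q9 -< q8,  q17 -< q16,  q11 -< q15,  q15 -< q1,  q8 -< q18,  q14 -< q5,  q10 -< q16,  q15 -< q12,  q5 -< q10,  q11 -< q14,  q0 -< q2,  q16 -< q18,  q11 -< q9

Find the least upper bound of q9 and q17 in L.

q18

Common upper bounds of {q9, q17}: q18.
The least among these is q18.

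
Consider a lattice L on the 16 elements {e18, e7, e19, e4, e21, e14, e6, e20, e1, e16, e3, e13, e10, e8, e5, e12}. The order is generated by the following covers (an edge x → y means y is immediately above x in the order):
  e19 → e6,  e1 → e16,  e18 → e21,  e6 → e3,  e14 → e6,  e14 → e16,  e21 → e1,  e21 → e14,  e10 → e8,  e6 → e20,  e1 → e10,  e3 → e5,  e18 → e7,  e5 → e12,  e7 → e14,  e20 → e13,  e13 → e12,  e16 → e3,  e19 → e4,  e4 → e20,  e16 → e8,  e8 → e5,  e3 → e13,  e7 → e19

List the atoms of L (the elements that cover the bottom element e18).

The atoms are exactly the elements that cover e18: e21, e7.

e21, e7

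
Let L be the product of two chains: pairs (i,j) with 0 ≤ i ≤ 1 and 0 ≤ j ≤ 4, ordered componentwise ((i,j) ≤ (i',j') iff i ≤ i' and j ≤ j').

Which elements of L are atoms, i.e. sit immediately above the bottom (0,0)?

(0,1), (1,0)

The atoms are exactly the elements that cover (0,0): (0,1), (1,0).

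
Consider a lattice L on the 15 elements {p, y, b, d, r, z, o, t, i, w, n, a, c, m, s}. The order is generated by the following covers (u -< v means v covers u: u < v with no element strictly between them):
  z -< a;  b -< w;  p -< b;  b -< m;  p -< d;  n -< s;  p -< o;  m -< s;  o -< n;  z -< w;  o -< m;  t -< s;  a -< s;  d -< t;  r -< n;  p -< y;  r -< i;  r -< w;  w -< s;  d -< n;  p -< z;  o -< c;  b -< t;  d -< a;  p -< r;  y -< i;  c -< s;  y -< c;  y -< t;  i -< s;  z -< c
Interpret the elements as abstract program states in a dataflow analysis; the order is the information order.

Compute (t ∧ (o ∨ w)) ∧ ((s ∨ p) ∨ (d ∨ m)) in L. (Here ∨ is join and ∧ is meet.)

t

o ∨ w = s
t ∧ s = t
s ∨ p = s
d ∨ m = s
s ∨ s = s
t ∧ s = t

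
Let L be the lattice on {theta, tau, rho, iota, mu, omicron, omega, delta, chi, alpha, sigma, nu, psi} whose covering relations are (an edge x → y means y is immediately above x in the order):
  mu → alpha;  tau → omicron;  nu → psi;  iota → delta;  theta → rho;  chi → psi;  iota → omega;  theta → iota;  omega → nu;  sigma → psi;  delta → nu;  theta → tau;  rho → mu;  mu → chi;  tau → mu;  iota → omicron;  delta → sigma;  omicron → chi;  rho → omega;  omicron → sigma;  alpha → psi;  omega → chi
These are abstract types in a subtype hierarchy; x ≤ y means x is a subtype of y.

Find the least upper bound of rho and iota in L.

Common upper bounds of {rho, iota}: chi, nu, omega, psi.
The least among these is omega.

omega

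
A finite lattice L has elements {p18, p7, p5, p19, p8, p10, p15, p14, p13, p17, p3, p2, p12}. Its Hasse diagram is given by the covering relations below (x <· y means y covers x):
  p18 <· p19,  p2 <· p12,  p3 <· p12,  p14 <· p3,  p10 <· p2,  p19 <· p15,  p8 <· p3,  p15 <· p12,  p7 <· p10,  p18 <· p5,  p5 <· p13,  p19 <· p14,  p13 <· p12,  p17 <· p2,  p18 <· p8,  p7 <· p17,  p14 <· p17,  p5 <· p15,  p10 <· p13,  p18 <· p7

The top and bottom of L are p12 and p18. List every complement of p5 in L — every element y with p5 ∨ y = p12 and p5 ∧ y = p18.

p14, p17, p2, p3, p8

Need y with p5 ∨ y = p12 and p5 ∧ y = p18.
Checking each element gives: p14, p17, p2, p3, p8.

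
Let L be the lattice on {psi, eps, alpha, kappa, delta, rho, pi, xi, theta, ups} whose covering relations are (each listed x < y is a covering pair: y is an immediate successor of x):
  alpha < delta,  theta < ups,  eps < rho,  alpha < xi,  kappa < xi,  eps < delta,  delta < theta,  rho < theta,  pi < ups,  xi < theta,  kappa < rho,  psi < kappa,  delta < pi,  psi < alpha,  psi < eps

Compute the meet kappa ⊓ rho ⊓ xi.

Common lower bounds of {kappa, rho, xi}: kappa, psi.
The greatest among these is kappa.

kappa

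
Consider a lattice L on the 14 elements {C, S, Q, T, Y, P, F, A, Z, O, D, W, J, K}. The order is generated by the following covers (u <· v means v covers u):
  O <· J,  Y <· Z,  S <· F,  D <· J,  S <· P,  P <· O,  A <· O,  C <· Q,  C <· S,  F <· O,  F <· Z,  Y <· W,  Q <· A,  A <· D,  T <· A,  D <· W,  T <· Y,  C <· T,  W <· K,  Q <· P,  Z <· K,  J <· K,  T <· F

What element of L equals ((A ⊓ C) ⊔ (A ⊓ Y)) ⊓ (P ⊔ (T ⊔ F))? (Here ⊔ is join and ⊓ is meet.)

T

A ∧ C = C
A ∧ Y = T
C ∨ T = T
T ∨ F = F
P ∨ F = O
T ∧ O = T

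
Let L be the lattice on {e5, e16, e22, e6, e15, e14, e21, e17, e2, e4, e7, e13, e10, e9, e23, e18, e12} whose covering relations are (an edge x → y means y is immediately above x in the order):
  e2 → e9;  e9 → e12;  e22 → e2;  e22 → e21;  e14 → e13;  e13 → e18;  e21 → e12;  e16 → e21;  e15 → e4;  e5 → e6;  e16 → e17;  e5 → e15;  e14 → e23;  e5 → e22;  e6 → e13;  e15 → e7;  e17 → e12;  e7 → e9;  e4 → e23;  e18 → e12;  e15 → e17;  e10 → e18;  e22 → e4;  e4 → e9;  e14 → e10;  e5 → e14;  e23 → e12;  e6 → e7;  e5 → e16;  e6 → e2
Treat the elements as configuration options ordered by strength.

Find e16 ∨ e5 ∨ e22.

e21

Common upper bounds of {e16, e5, e22}: e12, e21.
The least among these is e21.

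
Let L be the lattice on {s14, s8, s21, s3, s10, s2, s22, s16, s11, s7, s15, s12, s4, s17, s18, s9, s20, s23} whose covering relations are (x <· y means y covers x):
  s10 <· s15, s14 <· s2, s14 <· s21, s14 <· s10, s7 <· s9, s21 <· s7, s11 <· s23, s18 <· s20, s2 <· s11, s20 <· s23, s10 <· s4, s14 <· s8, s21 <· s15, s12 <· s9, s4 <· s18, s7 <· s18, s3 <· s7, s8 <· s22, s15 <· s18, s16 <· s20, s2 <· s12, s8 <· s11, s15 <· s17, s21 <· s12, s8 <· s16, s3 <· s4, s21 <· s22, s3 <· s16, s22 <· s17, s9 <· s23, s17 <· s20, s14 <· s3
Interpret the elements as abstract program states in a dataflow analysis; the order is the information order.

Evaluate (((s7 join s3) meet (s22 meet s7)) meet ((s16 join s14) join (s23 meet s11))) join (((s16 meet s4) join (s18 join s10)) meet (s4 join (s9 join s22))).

s7 ∨ s3 = s7
s22 ∧ s7 = s21
s7 ∧ s21 = s21
s16 ∨ s14 = s16
s23 ∧ s11 = s11
s16 ∨ s11 = s23
s21 ∧ s23 = s21
s16 ∧ s4 = s3
s18 ∨ s10 = s18
s3 ∨ s18 = s18
s9 ∨ s22 = s23
s4 ∨ s23 = s23
s18 ∧ s23 = s18
s21 ∨ s18 = s18

s18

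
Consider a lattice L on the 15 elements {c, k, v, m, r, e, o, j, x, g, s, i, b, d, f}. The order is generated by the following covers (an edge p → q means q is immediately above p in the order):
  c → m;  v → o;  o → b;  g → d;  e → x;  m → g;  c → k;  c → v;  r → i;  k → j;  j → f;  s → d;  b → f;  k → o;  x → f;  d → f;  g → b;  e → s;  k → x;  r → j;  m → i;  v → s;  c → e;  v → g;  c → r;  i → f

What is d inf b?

g

Common lower bounds of {d, b}: c, g, m, v.
The greatest among these is g.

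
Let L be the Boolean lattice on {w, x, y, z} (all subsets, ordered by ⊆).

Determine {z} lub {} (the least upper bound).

{z}

Under ⊆, join is union: {z} ∪ {} = {z}.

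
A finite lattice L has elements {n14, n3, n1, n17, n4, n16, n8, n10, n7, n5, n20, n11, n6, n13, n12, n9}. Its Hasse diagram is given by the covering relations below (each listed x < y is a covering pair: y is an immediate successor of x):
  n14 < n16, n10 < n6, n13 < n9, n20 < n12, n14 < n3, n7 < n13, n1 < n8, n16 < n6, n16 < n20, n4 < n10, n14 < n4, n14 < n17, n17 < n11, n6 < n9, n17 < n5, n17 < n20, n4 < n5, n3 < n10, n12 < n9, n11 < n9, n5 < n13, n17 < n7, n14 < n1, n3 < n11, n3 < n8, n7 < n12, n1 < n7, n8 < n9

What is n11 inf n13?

Common lower bounds of {n11, n13}: n14, n17.
The greatest among these is n17.

n17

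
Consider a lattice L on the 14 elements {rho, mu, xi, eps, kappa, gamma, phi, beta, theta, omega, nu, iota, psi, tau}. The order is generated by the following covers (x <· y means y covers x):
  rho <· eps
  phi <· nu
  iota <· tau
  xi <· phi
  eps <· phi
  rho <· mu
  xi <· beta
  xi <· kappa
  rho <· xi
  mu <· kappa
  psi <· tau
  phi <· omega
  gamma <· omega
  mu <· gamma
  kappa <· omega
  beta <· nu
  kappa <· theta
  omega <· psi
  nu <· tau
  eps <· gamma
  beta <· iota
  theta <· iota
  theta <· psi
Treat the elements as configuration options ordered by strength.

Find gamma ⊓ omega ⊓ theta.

Common lower bounds of {gamma, omega, theta}: mu, rho.
The greatest among these is mu.

mu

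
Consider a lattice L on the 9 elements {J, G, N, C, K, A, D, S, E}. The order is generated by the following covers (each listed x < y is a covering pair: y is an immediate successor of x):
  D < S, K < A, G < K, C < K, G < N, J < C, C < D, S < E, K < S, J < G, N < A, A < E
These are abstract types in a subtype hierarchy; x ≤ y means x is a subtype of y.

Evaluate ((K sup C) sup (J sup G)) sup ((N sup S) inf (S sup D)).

S

K ∨ C = K
J ∨ G = G
K ∨ G = K
N ∨ S = E
S ∨ D = S
E ∧ S = S
K ∨ S = S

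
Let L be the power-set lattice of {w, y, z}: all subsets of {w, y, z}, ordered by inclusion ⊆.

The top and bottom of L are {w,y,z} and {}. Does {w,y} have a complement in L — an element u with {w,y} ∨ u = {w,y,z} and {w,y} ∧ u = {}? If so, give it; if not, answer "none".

Need u with {w,y} ∨ u = {w,y,z} and {w,y} ∧ u = {}.
Checking each element gives: {z}.

{z}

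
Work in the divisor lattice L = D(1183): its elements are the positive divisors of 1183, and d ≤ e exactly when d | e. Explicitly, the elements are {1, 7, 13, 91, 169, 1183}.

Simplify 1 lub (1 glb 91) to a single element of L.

1

1 ∧ 91 = 1
1 ∨ 1 = 1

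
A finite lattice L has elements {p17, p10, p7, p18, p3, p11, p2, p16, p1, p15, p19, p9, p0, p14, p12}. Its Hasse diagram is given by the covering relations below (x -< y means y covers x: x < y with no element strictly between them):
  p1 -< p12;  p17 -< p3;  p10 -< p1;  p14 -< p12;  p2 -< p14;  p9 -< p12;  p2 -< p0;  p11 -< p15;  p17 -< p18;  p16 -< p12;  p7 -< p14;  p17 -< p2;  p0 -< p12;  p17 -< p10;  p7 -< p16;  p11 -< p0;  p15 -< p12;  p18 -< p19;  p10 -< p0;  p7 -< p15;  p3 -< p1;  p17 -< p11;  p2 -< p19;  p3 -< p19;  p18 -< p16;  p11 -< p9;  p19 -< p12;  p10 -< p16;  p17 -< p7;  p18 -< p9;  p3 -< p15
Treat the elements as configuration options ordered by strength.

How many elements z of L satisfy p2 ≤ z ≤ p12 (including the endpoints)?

5

The interval [p2, p12] = {p0, p12, p14, p19, p2}, which has 5 elements.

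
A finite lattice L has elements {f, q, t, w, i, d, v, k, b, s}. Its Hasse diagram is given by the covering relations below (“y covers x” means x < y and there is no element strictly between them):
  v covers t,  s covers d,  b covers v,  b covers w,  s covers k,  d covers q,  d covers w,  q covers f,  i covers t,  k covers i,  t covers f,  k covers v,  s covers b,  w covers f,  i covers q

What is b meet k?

v

Common lower bounds of {b, k}: f, t, v.
The greatest among these is v.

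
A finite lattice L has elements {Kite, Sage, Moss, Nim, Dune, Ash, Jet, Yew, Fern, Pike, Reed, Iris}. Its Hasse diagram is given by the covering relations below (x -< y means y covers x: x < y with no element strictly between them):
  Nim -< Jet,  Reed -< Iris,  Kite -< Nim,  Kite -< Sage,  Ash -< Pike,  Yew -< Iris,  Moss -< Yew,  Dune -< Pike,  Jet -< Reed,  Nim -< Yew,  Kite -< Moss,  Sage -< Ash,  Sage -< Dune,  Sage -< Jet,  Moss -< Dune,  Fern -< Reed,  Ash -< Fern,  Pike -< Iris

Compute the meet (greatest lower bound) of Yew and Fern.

Kite

Common lower bounds of {Yew, Fern}: Kite.
The greatest among these is Kite.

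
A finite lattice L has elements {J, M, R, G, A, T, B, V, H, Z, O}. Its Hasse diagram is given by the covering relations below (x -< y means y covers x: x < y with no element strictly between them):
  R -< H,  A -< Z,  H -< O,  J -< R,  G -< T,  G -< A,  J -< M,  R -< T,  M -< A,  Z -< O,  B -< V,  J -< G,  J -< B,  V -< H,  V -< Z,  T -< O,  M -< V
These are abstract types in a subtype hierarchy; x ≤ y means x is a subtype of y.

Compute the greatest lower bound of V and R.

Common lower bounds of {V, R}: J.
The greatest among these is J.

J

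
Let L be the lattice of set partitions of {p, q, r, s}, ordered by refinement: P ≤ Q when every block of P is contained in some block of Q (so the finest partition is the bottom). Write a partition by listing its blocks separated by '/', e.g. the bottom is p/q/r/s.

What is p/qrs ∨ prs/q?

pqrs

The join of p/qrs and prs/q merges any blocks that overlap across the partitions, giving pqrs.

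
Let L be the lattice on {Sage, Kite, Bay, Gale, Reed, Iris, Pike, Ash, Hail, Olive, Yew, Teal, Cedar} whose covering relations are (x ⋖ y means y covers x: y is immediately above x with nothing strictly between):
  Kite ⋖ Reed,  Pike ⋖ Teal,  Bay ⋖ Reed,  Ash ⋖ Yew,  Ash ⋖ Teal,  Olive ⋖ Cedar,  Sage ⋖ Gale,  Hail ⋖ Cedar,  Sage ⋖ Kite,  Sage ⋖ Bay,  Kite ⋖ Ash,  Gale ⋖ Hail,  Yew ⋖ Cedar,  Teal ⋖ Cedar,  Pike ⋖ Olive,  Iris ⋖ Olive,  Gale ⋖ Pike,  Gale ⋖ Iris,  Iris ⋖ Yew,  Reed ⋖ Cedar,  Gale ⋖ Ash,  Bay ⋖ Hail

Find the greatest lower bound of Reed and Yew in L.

Kite

Common lower bounds of {Reed, Yew}: Kite, Sage.
The greatest among these is Kite.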